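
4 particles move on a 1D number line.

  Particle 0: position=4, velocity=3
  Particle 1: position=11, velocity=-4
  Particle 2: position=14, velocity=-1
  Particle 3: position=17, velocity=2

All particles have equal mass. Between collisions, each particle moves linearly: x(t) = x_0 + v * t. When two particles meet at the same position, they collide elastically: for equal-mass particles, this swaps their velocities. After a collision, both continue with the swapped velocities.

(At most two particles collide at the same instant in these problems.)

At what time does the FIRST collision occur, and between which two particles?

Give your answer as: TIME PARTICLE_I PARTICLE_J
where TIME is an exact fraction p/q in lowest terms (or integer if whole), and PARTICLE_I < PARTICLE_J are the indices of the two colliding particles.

Pair (0,1): pos 4,11 vel 3,-4 -> gap=7, closing at 7/unit, collide at t=1
Pair (1,2): pos 11,14 vel -4,-1 -> not approaching (rel speed -3 <= 0)
Pair (2,3): pos 14,17 vel -1,2 -> not approaching (rel speed -3 <= 0)
Earliest collision: t=1 between 0 and 1

Answer: 1 0 1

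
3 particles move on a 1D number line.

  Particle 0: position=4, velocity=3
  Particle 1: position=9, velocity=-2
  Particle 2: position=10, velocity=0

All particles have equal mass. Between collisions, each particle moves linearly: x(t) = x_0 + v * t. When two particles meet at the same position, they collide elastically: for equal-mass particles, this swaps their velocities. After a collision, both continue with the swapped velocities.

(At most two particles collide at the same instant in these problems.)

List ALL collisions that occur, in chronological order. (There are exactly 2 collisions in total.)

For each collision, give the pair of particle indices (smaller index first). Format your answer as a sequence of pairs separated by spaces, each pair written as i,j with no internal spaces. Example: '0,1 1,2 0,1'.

Answer: 0,1 1,2

Derivation:
Collision at t=1: particles 0 and 1 swap velocities; positions: p0=7 p1=7 p2=10; velocities now: v0=-2 v1=3 v2=0
Collision at t=2: particles 1 and 2 swap velocities; positions: p0=5 p1=10 p2=10; velocities now: v0=-2 v1=0 v2=3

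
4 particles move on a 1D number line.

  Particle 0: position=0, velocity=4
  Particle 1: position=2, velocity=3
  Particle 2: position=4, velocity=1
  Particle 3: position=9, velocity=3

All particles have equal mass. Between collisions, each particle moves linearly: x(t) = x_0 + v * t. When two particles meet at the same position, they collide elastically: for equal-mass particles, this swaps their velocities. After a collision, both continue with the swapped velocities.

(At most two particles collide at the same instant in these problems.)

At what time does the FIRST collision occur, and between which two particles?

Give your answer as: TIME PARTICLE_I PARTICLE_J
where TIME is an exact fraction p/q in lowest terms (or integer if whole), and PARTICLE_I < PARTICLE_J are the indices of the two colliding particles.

Pair (0,1): pos 0,2 vel 4,3 -> gap=2, closing at 1/unit, collide at t=2
Pair (1,2): pos 2,4 vel 3,1 -> gap=2, closing at 2/unit, collide at t=1
Pair (2,3): pos 4,9 vel 1,3 -> not approaching (rel speed -2 <= 0)
Earliest collision: t=1 between 1 and 2

Answer: 1 1 2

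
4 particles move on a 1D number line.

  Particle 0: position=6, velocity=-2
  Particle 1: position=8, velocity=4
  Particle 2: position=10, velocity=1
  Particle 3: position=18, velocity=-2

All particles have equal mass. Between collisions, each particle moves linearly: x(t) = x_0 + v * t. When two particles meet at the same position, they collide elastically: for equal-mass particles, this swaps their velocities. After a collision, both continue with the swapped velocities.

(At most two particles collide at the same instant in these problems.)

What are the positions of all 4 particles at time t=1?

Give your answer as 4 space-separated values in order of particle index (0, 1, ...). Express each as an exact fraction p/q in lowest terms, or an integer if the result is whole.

Answer: 4 11 12 16

Derivation:
Collision at t=2/3: particles 1 and 2 swap velocities; positions: p0=14/3 p1=32/3 p2=32/3 p3=50/3; velocities now: v0=-2 v1=1 v2=4 v3=-2
Advance to t=1 (no further collisions before then); velocities: v0=-2 v1=1 v2=4 v3=-2; positions = 4 11 12 16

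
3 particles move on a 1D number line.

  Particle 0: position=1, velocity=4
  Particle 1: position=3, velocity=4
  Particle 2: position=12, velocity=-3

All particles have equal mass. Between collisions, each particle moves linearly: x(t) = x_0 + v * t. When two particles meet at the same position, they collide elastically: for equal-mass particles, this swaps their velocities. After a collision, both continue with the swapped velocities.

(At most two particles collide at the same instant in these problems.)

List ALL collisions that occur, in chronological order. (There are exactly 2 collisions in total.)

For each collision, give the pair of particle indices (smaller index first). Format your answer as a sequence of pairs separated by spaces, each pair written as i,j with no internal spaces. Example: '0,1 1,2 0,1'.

Collision at t=9/7: particles 1 and 2 swap velocities; positions: p0=43/7 p1=57/7 p2=57/7; velocities now: v0=4 v1=-3 v2=4
Collision at t=11/7: particles 0 and 1 swap velocities; positions: p0=51/7 p1=51/7 p2=65/7; velocities now: v0=-3 v1=4 v2=4

Answer: 1,2 0,1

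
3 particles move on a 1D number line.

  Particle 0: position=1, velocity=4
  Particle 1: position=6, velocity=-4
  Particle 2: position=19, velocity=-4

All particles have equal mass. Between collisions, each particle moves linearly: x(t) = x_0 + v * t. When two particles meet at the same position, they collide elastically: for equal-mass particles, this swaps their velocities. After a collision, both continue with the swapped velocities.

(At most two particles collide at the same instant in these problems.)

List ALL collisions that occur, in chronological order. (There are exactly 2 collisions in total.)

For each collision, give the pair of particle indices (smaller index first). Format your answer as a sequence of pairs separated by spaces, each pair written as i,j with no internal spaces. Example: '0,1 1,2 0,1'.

Answer: 0,1 1,2

Derivation:
Collision at t=5/8: particles 0 and 1 swap velocities; positions: p0=7/2 p1=7/2 p2=33/2; velocities now: v0=-4 v1=4 v2=-4
Collision at t=9/4: particles 1 and 2 swap velocities; positions: p0=-3 p1=10 p2=10; velocities now: v0=-4 v1=-4 v2=4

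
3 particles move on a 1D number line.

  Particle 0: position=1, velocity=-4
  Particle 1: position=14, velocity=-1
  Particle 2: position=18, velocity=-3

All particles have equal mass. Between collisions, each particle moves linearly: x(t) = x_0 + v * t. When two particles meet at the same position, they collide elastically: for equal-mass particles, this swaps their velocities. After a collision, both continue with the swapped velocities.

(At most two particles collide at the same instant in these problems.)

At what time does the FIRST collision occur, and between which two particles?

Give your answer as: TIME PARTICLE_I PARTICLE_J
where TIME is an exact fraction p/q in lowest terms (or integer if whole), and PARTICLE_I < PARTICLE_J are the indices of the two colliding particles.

Answer: 2 1 2

Derivation:
Pair (0,1): pos 1,14 vel -4,-1 -> not approaching (rel speed -3 <= 0)
Pair (1,2): pos 14,18 vel -1,-3 -> gap=4, closing at 2/unit, collide at t=2
Earliest collision: t=2 between 1 and 2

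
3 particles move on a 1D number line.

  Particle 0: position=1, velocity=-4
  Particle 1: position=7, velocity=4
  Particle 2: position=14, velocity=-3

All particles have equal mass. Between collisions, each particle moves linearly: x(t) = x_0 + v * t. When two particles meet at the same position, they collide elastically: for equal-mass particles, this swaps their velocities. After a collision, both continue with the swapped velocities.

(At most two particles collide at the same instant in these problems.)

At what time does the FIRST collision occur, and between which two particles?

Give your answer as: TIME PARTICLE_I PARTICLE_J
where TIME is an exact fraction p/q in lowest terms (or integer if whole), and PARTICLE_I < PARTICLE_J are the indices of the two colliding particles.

Answer: 1 1 2

Derivation:
Pair (0,1): pos 1,7 vel -4,4 -> not approaching (rel speed -8 <= 0)
Pair (1,2): pos 7,14 vel 4,-3 -> gap=7, closing at 7/unit, collide at t=1
Earliest collision: t=1 between 1 and 2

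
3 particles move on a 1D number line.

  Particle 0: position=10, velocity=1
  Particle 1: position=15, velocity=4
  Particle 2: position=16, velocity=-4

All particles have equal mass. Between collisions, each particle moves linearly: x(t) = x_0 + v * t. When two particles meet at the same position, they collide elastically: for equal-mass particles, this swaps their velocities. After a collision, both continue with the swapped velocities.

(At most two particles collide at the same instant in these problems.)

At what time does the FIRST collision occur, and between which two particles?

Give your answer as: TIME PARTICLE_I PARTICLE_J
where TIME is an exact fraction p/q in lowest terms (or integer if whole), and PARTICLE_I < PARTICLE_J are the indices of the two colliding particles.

Pair (0,1): pos 10,15 vel 1,4 -> not approaching (rel speed -3 <= 0)
Pair (1,2): pos 15,16 vel 4,-4 -> gap=1, closing at 8/unit, collide at t=1/8
Earliest collision: t=1/8 between 1 and 2

Answer: 1/8 1 2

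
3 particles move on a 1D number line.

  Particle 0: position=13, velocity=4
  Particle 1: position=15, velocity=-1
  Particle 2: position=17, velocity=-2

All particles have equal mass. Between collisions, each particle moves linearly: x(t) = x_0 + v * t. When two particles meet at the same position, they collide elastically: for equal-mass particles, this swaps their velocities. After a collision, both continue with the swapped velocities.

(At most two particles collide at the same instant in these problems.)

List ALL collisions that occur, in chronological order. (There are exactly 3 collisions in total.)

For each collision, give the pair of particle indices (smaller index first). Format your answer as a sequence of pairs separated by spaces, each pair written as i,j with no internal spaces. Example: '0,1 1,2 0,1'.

Answer: 0,1 1,2 0,1

Derivation:
Collision at t=2/5: particles 0 and 1 swap velocities; positions: p0=73/5 p1=73/5 p2=81/5; velocities now: v0=-1 v1=4 v2=-2
Collision at t=2/3: particles 1 and 2 swap velocities; positions: p0=43/3 p1=47/3 p2=47/3; velocities now: v0=-1 v1=-2 v2=4
Collision at t=2: particles 0 and 1 swap velocities; positions: p0=13 p1=13 p2=21; velocities now: v0=-2 v1=-1 v2=4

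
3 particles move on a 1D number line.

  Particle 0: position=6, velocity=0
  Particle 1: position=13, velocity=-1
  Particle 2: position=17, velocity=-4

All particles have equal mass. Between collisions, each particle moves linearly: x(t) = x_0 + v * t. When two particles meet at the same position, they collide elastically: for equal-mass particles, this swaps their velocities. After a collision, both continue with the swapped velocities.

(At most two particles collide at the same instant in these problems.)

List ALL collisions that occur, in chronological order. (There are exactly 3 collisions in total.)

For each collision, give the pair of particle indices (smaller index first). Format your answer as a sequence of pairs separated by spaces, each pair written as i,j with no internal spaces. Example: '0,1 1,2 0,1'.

Answer: 1,2 0,1 1,2

Derivation:
Collision at t=4/3: particles 1 and 2 swap velocities; positions: p0=6 p1=35/3 p2=35/3; velocities now: v0=0 v1=-4 v2=-1
Collision at t=11/4: particles 0 and 1 swap velocities; positions: p0=6 p1=6 p2=41/4; velocities now: v0=-4 v1=0 v2=-1
Collision at t=7: particles 1 and 2 swap velocities; positions: p0=-11 p1=6 p2=6; velocities now: v0=-4 v1=-1 v2=0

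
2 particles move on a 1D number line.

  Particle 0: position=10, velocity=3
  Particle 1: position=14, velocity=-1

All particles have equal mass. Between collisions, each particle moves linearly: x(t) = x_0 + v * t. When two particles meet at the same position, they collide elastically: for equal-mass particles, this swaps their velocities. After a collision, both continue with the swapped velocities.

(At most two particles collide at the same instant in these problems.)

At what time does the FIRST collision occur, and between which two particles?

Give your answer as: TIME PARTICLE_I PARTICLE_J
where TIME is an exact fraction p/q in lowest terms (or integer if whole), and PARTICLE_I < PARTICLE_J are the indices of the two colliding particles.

Pair (0,1): pos 10,14 vel 3,-1 -> gap=4, closing at 4/unit, collide at t=1
Earliest collision: t=1 between 0 and 1

Answer: 1 0 1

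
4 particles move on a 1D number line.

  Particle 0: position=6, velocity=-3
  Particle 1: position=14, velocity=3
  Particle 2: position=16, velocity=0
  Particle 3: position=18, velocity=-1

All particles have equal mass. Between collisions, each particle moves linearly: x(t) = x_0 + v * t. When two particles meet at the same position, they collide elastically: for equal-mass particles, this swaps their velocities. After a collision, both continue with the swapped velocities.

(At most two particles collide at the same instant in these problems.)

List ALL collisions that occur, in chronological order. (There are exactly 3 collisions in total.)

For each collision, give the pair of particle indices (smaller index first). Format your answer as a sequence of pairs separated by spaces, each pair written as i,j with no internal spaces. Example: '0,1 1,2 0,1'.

Answer: 1,2 2,3 1,2

Derivation:
Collision at t=2/3: particles 1 and 2 swap velocities; positions: p0=4 p1=16 p2=16 p3=52/3; velocities now: v0=-3 v1=0 v2=3 v3=-1
Collision at t=1: particles 2 and 3 swap velocities; positions: p0=3 p1=16 p2=17 p3=17; velocities now: v0=-3 v1=0 v2=-1 v3=3
Collision at t=2: particles 1 and 2 swap velocities; positions: p0=0 p1=16 p2=16 p3=20; velocities now: v0=-3 v1=-1 v2=0 v3=3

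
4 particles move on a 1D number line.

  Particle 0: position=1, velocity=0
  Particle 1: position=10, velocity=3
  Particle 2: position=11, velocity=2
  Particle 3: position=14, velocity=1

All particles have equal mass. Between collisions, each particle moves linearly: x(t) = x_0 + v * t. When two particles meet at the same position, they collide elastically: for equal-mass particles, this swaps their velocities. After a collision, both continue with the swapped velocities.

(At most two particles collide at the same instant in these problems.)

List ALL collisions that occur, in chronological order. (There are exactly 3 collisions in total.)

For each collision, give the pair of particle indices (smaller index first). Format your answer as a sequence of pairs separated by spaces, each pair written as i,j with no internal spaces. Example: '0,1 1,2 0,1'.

Collision at t=1: particles 1 and 2 swap velocities; positions: p0=1 p1=13 p2=13 p3=15; velocities now: v0=0 v1=2 v2=3 v3=1
Collision at t=2: particles 2 and 3 swap velocities; positions: p0=1 p1=15 p2=16 p3=16; velocities now: v0=0 v1=2 v2=1 v3=3
Collision at t=3: particles 1 and 2 swap velocities; positions: p0=1 p1=17 p2=17 p3=19; velocities now: v0=0 v1=1 v2=2 v3=3

Answer: 1,2 2,3 1,2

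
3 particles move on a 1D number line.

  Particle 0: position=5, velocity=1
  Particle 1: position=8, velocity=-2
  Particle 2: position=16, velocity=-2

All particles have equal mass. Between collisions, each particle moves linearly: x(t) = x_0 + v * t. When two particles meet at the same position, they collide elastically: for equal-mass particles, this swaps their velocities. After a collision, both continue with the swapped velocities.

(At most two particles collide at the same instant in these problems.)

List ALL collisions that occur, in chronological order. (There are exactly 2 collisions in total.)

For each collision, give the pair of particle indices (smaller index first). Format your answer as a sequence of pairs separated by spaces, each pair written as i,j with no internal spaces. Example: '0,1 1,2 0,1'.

Answer: 0,1 1,2

Derivation:
Collision at t=1: particles 0 and 1 swap velocities; positions: p0=6 p1=6 p2=14; velocities now: v0=-2 v1=1 v2=-2
Collision at t=11/3: particles 1 and 2 swap velocities; positions: p0=2/3 p1=26/3 p2=26/3; velocities now: v0=-2 v1=-2 v2=1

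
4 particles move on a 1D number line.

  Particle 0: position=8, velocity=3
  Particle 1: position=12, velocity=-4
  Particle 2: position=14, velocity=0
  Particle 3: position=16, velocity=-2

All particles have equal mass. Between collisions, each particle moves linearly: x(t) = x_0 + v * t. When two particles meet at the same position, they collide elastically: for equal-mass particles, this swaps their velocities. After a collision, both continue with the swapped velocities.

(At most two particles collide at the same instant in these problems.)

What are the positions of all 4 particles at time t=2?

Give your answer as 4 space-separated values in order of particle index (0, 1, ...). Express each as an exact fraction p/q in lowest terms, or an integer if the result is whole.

Collision at t=4/7: particles 0 and 1 swap velocities; positions: p0=68/7 p1=68/7 p2=14 p3=104/7; velocities now: v0=-4 v1=3 v2=0 v3=-2
Collision at t=1: particles 2 and 3 swap velocities; positions: p0=8 p1=11 p2=14 p3=14; velocities now: v0=-4 v1=3 v2=-2 v3=0
Collision at t=8/5: particles 1 and 2 swap velocities; positions: p0=28/5 p1=64/5 p2=64/5 p3=14; velocities now: v0=-4 v1=-2 v2=3 v3=0
Collision at t=2: particles 2 and 3 swap velocities; positions: p0=4 p1=12 p2=14 p3=14; velocities now: v0=-4 v1=-2 v2=0 v3=3
Advance to t=2 (no further collisions before then); velocities: v0=-4 v1=-2 v2=0 v3=3; positions = 4 12 14 14

Answer: 4 12 14 14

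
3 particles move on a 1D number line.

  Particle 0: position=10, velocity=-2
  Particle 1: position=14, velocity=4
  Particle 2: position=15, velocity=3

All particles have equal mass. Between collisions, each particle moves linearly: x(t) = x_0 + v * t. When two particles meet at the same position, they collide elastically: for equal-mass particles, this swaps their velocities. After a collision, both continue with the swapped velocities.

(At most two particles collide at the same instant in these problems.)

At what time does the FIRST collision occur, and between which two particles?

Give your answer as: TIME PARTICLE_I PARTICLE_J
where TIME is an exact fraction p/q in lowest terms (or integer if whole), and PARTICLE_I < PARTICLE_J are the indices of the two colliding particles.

Pair (0,1): pos 10,14 vel -2,4 -> not approaching (rel speed -6 <= 0)
Pair (1,2): pos 14,15 vel 4,3 -> gap=1, closing at 1/unit, collide at t=1
Earliest collision: t=1 between 1 and 2

Answer: 1 1 2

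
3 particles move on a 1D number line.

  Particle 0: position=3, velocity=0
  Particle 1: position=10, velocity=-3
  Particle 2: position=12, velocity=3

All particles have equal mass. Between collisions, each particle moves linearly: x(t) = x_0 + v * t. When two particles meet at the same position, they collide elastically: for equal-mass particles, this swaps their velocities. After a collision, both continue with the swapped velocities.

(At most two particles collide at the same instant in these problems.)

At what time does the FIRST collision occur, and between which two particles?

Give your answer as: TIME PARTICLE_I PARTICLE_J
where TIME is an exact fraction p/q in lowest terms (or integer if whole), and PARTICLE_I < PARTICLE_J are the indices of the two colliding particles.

Pair (0,1): pos 3,10 vel 0,-3 -> gap=7, closing at 3/unit, collide at t=7/3
Pair (1,2): pos 10,12 vel -3,3 -> not approaching (rel speed -6 <= 0)
Earliest collision: t=7/3 between 0 and 1

Answer: 7/3 0 1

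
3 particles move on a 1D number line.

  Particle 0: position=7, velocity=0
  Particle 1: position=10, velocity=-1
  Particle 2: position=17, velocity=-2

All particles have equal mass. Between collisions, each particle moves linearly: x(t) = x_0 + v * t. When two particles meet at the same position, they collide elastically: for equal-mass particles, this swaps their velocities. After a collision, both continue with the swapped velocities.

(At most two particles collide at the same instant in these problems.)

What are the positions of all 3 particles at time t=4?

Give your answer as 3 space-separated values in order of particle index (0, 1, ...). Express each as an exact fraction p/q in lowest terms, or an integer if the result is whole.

Answer: 6 7 9

Derivation:
Collision at t=3: particles 0 and 1 swap velocities; positions: p0=7 p1=7 p2=11; velocities now: v0=-1 v1=0 v2=-2
Advance to t=4 (no further collisions before then); velocities: v0=-1 v1=0 v2=-2; positions = 6 7 9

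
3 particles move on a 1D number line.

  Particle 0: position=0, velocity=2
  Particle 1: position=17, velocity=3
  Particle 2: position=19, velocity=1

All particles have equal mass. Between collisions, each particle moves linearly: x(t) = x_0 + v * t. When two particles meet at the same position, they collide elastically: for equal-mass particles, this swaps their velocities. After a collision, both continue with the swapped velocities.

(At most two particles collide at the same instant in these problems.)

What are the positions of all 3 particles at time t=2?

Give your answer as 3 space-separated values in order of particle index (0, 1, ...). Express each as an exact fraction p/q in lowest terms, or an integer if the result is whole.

Answer: 4 21 23

Derivation:
Collision at t=1: particles 1 and 2 swap velocities; positions: p0=2 p1=20 p2=20; velocities now: v0=2 v1=1 v2=3
Advance to t=2 (no further collisions before then); velocities: v0=2 v1=1 v2=3; positions = 4 21 23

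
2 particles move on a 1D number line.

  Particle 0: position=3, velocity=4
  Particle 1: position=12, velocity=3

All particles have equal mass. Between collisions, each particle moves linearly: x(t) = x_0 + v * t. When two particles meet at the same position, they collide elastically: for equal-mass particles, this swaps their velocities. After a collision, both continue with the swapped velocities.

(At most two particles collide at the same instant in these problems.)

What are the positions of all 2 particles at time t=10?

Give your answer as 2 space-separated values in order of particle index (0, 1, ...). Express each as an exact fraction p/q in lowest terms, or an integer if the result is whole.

Collision at t=9: particles 0 and 1 swap velocities; positions: p0=39 p1=39; velocities now: v0=3 v1=4
Advance to t=10 (no further collisions before then); velocities: v0=3 v1=4; positions = 42 43

Answer: 42 43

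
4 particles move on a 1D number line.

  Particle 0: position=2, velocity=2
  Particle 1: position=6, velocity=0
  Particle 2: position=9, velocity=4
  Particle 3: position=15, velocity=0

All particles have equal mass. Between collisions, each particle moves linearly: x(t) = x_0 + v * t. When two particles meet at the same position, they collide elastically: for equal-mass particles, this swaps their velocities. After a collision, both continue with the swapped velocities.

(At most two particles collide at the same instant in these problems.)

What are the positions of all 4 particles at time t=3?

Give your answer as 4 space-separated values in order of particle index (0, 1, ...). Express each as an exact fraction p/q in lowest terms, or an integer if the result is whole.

Answer: 6 8 15 21

Derivation:
Collision at t=3/2: particles 2 and 3 swap velocities; positions: p0=5 p1=6 p2=15 p3=15; velocities now: v0=2 v1=0 v2=0 v3=4
Collision at t=2: particles 0 and 1 swap velocities; positions: p0=6 p1=6 p2=15 p3=17; velocities now: v0=0 v1=2 v2=0 v3=4
Advance to t=3 (no further collisions before then); velocities: v0=0 v1=2 v2=0 v3=4; positions = 6 8 15 21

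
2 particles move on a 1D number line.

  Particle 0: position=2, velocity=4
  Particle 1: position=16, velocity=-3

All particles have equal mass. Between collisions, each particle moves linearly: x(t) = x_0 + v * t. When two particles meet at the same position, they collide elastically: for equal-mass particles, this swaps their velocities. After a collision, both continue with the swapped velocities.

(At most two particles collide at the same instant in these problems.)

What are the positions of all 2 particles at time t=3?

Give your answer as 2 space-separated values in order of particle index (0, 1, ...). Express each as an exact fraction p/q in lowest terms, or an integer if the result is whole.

Answer: 7 14

Derivation:
Collision at t=2: particles 0 and 1 swap velocities; positions: p0=10 p1=10; velocities now: v0=-3 v1=4
Advance to t=3 (no further collisions before then); velocities: v0=-3 v1=4; positions = 7 14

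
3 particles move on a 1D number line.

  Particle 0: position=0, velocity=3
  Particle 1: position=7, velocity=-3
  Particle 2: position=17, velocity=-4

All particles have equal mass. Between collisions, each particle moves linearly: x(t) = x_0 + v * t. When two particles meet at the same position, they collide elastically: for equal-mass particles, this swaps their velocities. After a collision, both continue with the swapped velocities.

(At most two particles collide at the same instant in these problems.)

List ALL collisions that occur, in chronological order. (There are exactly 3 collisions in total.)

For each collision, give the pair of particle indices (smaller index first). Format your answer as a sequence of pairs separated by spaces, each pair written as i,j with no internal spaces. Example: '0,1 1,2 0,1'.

Answer: 0,1 1,2 0,1

Derivation:
Collision at t=7/6: particles 0 and 1 swap velocities; positions: p0=7/2 p1=7/2 p2=37/3; velocities now: v0=-3 v1=3 v2=-4
Collision at t=17/7: particles 1 and 2 swap velocities; positions: p0=-2/7 p1=51/7 p2=51/7; velocities now: v0=-3 v1=-4 v2=3
Collision at t=10: particles 0 and 1 swap velocities; positions: p0=-23 p1=-23 p2=30; velocities now: v0=-4 v1=-3 v2=3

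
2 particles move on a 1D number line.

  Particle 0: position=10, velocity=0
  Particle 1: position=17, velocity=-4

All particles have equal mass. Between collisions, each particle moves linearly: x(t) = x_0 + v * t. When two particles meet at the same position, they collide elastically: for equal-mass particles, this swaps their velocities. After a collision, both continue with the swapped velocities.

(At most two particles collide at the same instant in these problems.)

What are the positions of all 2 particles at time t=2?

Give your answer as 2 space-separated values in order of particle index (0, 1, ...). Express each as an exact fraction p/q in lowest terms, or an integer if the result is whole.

Collision at t=7/4: particles 0 and 1 swap velocities; positions: p0=10 p1=10; velocities now: v0=-4 v1=0
Advance to t=2 (no further collisions before then); velocities: v0=-4 v1=0; positions = 9 10

Answer: 9 10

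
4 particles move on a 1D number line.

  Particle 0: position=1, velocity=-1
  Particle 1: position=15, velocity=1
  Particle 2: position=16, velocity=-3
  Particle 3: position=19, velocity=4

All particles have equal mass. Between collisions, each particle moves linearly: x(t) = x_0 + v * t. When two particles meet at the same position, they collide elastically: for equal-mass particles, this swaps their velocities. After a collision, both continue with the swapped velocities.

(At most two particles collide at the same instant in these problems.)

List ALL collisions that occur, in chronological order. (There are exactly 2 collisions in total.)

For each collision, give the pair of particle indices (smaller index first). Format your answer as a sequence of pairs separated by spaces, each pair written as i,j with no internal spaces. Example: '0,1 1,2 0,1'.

Collision at t=1/4: particles 1 and 2 swap velocities; positions: p0=3/4 p1=61/4 p2=61/4 p3=20; velocities now: v0=-1 v1=-3 v2=1 v3=4
Collision at t=15/2: particles 0 and 1 swap velocities; positions: p0=-13/2 p1=-13/2 p2=45/2 p3=49; velocities now: v0=-3 v1=-1 v2=1 v3=4

Answer: 1,2 0,1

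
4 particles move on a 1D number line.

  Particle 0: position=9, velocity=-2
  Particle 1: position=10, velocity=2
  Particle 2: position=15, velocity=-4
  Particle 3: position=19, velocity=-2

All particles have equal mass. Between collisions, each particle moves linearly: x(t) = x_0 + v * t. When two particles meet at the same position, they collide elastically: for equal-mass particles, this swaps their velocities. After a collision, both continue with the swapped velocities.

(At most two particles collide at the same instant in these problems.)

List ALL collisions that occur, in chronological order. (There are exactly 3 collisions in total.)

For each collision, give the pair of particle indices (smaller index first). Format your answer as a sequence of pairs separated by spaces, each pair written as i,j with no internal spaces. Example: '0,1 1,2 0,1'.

Answer: 1,2 2,3 0,1

Derivation:
Collision at t=5/6: particles 1 and 2 swap velocities; positions: p0=22/3 p1=35/3 p2=35/3 p3=52/3; velocities now: v0=-2 v1=-4 v2=2 v3=-2
Collision at t=9/4: particles 2 and 3 swap velocities; positions: p0=9/2 p1=6 p2=29/2 p3=29/2; velocities now: v0=-2 v1=-4 v2=-2 v3=2
Collision at t=3: particles 0 and 1 swap velocities; positions: p0=3 p1=3 p2=13 p3=16; velocities now: v0=-4 v1=-2 v2=-2 v3=2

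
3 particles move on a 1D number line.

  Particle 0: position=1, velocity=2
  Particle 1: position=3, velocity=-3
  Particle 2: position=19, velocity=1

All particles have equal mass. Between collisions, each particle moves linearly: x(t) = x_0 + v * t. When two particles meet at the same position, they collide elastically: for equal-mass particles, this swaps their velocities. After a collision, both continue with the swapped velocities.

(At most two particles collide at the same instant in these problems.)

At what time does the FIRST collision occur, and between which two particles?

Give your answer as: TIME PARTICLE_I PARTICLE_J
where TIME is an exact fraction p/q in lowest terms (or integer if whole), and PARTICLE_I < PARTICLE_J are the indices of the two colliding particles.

Pair (0,1): pos 1,3 vel 2,-3 -> gap=2, closing at 5/unit, collide at t=2/5
Pair (1,2): pos 3,19 vel -3,1 -> not approaching (rel speed -4 <= 0)
Earliest collision: t=2/5 between 0 and 1

Answer: 2/5 0 1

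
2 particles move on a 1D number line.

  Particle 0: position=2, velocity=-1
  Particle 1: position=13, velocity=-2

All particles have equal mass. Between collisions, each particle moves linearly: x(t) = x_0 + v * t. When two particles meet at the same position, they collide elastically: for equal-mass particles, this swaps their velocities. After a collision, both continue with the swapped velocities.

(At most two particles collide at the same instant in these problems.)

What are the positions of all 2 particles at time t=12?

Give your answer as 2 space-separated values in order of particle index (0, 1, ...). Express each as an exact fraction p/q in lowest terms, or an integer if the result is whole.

Collision at t=11: particles 0 and 1 swap velocities; positions: p0=-9 p1=-9; velocities now: v0=-2 v1=-1
Advance to t=12 (no further collisions before then); velocities: v0=-2 v1=-1; positions = -11 -10

Answer: -11 -10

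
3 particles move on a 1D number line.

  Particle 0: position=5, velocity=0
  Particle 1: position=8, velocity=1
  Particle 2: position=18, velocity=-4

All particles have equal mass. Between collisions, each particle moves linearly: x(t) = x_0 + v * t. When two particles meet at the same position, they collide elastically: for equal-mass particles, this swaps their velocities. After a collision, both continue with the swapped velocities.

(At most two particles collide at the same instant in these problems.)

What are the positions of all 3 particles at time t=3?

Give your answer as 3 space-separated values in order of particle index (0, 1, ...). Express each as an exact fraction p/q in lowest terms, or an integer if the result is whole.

Answer: 5 6 11

Derivation:
Collision at t=2: particles 1 and 2 swap velocities; positions: p0=5 p1=10 p2=10; velocities now: v0=0 v1=-4 v2=1
Advance to t=3 (no further collisions before then); velocities: v0=0 v1=-4 v2=1; positions = 5 6 11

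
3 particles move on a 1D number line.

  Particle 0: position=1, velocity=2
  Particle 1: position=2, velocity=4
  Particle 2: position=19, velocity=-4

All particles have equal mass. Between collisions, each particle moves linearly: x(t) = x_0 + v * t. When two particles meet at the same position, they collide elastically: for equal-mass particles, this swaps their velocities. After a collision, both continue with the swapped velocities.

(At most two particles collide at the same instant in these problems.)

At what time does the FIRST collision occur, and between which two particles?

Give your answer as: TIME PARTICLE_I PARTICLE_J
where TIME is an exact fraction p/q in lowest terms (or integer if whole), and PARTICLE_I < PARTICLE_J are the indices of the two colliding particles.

Pair (0,1): pos 1,2 vel 2,4 -> not approaching (rel speed -2 <= 0)
Pair (1,2): pos 2,19 vel 4,-4 -> gap=17, closing at 8/unit, collide at t=17/8
Earliest collision: t=17/8 between 1 and 2

Answer: 17/8 1 2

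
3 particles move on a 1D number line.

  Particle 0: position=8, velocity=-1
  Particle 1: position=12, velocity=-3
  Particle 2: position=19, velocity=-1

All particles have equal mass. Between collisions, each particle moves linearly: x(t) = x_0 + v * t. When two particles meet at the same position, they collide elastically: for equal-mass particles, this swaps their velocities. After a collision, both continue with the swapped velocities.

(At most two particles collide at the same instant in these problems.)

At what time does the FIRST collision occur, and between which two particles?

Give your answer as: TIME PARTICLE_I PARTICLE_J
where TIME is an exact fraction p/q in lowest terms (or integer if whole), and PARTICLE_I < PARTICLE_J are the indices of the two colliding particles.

Answer: 2 0 1

Derivation:
Pair (0,1): pos 8,12 vel -1,-3 -> gap=4, closing at 2/unit, collide at t=2
Pair (1,2): pos 12,19 vel -3,-1 -> not approaching (rel speed -2 <= 0)
Earliest collision: t=2 between 0 and 1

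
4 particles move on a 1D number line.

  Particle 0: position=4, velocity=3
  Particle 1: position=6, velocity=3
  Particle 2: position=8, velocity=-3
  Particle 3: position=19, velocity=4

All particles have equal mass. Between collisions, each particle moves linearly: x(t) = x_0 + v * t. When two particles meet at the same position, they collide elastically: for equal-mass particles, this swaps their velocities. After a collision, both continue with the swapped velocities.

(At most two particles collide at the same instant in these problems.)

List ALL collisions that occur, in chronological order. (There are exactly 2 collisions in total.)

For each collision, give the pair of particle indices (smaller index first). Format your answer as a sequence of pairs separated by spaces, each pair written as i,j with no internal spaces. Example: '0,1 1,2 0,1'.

Answer: 1,2 0,1

Derivation:
Collision at t=1/3: particles 1 and 2 swap velocities; positions: p0=5 p1=7 p2=7 p3=61/3; velocities now: v0=3 v1=-3 v2=3 v3=4
Collision at t=2/3: particles 0 and 1 swap velocities; positions: p0=6 p1=6 p2=8 p3=65/3; velocities now: v0=-3 v1=3 v2=3 v3=4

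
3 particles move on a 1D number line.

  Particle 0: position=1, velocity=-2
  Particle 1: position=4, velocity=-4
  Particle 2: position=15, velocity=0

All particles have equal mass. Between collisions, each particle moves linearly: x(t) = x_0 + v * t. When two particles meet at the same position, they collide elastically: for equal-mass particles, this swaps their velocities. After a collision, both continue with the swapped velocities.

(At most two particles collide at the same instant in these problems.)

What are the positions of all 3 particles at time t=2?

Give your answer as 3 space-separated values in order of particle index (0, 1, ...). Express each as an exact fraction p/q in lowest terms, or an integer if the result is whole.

Collision at t=3/2: particles 0 and 1 swap velocities; positions: p0=-2 p1=-2 p2=15; velocities now: v0=-4 v1=-2 v2=0
Advance to t=2 (no further collisions before then); velocities: v0=-4 v1=-2 v2=0; positions = -4 -3 15

Answer: -4 -3 15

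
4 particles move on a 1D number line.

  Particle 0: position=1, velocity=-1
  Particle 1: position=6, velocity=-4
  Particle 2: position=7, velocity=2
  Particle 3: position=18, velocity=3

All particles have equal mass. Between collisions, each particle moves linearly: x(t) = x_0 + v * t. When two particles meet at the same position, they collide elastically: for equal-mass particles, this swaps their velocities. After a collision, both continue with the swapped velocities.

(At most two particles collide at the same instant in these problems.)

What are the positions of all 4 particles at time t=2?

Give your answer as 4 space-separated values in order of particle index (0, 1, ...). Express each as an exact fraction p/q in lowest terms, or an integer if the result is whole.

Collision at t=5/3: particles 0 and 1 swap velocities; positions: p0=-2/3 p1=-2/3 p2=31/3 p3=23; velocities now: v0=-4 v1=-1 v2=2 v3=3
Advance to t=2 (no further collisions before then); velocities: v0=-4 v1=-1 v2=2 v3=3; positions = -2 -1 11 24

Answer: -2 -1 11 24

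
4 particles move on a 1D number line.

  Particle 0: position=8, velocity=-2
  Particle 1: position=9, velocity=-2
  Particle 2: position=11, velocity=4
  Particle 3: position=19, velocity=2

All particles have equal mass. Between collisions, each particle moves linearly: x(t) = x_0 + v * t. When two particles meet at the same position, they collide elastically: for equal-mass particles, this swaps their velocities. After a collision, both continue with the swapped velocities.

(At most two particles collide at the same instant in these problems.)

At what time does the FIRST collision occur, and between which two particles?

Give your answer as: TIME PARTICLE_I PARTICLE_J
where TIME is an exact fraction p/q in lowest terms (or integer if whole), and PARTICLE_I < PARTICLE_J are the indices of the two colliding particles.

Answer: 4 2 3

Derivation:
Pair (0,1): pos 8,9 vel -2,-2 -> not approaching (rel speed 0 <= 0)
Pair (1,2): pos 9,11 vel -2,4 -> not approaching (rel speed -6 <= 0)
Pair (2,3): pos 11,19 vel 4,2 -> gap=8, closing at 2/unit, collide at t=4
Earliest collision: t=4 between 2 and 3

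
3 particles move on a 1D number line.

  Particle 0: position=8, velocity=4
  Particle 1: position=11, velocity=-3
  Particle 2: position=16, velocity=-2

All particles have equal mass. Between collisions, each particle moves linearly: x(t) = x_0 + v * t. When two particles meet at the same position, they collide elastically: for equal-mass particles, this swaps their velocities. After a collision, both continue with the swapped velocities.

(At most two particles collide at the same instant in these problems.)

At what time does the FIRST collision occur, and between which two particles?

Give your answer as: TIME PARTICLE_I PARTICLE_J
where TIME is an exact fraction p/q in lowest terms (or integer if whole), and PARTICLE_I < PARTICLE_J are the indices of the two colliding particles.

Pair (0,1): pos 8,11 vel 4,-3 -> gap=3, closing at 7/unit, collide at t=3/7
Pair (1,2): pos 11,16 vel -3,-2 -> not approaching (rel speed -1 <= 0)
Earliest collision: t=3/7 between 0 and 1

Answer: 3/7 0 1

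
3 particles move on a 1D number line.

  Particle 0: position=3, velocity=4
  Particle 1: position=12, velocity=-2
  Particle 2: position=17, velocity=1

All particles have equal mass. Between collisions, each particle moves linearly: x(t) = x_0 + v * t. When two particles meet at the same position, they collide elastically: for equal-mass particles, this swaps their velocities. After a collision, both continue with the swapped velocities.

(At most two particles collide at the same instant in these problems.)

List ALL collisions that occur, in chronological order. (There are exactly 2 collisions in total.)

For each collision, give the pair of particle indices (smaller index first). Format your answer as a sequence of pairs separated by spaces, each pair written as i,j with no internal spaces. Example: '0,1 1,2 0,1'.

Answer: 0,1 1,2

Derivation:
Collision at t=3/2: particles 0 and 1 swap velocities; positions: p0=9 p1=9 p2=37/2; velocities now: v0=-2 v1=4 v2=1
Collision at t=14/3: particles 1 and 2 swap velocities; positions: p0=8/3 p1=65/3 p2=65/3; velocities now: v0=-2 v1=1 v2=4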